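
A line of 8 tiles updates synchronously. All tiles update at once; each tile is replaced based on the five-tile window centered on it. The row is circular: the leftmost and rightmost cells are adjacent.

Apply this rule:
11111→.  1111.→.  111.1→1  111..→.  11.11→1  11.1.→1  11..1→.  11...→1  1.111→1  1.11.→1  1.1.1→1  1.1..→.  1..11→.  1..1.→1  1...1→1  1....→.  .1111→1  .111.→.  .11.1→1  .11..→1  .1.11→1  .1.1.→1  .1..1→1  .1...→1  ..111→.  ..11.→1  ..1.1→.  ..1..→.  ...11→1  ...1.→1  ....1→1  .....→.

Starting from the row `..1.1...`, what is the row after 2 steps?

11.1.1..
11111.1.

11111.1.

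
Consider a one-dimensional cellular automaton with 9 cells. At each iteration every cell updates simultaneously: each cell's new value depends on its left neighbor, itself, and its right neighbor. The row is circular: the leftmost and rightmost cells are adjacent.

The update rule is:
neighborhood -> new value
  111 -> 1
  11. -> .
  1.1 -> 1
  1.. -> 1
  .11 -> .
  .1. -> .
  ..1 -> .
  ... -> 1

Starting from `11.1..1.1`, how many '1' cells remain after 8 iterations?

1.1.1..1.
.1.1.1..1
1.1.1.1..
.1.1.1.1.
..1.1.1.1
1..1.1.1.
.1..1.1.1
1.1..1.1.
count of 1: 4

4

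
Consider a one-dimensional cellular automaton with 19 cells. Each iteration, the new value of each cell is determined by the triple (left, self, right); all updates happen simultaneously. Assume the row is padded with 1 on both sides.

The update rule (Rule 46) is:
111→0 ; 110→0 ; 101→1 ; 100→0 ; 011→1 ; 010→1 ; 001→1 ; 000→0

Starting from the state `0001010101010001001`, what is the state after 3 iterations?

iteration 1: 0011111111110011011
iteration 2: 0110000000000110110
iteration 3: 1100000000001101101

1100000000001101101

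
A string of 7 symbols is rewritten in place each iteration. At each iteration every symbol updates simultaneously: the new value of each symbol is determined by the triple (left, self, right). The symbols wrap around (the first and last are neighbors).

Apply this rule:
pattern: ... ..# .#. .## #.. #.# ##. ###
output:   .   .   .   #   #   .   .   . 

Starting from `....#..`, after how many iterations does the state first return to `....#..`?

7

.....#.
......#
#......
.#.....
..#....
...#...
....#..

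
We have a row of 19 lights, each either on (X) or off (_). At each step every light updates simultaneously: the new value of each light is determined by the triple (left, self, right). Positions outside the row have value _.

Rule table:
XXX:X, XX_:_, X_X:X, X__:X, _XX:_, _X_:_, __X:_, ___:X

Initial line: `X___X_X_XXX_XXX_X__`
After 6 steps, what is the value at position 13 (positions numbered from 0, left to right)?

_

step 1: _XX__X_X_X_X_X_X_XX
step 2: ___X__X_X_X_X_X_X__
step 3: XX__X__X_X_X_X_X_XX
step 4: __X__X__X_X_X_X_X__
step 5: X__X__X__X_X_X_X_XX
step 6: _X__X__X__X_X_X_X__
position 13 holds _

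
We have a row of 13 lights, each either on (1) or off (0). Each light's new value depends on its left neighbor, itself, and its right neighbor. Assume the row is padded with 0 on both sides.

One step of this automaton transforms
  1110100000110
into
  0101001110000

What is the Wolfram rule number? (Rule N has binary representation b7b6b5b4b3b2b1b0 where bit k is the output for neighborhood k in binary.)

161

position 1: 111 → 1  (bit 7 = 1)
position 2: 110 → 0  (bit 6 = 0)
position 3: 101 → 1  (bit 5 = 1)
position 5: 100 → 0  (bit 4 = 0)
position 0: 011 → 0  (bit 3 = 0)
position 4: 010 → 0  (bit 2 = 0)
position 9: 001 → 0  (bit 1 = 0)
position 6: 000 → 1  (bit 0 = 1)
bits b7..b0 = 10100001 = 161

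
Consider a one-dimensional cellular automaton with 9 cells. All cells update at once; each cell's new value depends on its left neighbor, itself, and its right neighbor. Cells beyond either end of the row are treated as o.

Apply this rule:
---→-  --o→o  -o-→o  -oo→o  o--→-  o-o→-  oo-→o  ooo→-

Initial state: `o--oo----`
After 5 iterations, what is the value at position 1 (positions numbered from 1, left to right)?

o

iteration 1: o-ooo---o
iteration 2: o-o-o--oo
iteration 3: o-o-o-oo-
iteration 4: o-o-o-oo-  (fixed point — unchanged through iteration 5)
position 1 holds o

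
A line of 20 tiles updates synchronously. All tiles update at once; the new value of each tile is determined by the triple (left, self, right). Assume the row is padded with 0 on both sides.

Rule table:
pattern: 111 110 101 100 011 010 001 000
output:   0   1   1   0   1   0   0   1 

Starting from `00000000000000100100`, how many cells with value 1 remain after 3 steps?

13

11111111111110000001
10000000000010111100
00111111111001100101
count of 1: 13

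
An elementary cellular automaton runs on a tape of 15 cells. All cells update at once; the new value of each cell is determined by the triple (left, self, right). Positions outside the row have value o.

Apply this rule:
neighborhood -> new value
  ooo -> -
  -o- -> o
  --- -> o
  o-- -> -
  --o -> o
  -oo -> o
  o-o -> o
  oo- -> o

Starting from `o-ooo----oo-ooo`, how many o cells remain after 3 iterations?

ooo-o-ooooooo--
--ooooo-----o-o
-oo---o-ooooooo
count of o: 10

10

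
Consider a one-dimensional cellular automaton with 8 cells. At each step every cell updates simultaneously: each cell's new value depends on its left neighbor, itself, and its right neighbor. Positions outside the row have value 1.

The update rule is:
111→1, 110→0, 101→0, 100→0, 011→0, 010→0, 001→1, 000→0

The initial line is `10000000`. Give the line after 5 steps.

00010010

00000001
00000010
00000100
00001001
00010010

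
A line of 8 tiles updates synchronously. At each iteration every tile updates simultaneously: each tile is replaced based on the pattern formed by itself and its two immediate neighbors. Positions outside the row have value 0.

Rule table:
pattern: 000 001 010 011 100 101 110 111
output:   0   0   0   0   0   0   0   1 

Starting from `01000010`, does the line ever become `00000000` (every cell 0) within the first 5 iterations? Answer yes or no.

iteration 1: 00000000
all cells are 0 at iteration 1

yes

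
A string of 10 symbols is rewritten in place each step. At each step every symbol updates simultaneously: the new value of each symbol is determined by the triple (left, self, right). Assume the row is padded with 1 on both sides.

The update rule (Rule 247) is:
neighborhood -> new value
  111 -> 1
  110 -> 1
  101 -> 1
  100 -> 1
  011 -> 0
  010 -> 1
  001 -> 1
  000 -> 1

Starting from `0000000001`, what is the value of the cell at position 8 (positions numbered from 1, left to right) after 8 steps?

1111111110
1111111111
1111111111  (fixed point — unchanged through step 8)
position 8 holds 1

1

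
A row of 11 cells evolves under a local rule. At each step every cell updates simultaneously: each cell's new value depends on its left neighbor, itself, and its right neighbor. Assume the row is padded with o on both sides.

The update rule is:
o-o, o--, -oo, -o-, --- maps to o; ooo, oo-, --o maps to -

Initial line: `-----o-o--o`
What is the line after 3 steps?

ooo-o-oo-o-

step 1: oooo-oooo-o
step 2: ----oo---oo
step 3: ooo-o-oo-o-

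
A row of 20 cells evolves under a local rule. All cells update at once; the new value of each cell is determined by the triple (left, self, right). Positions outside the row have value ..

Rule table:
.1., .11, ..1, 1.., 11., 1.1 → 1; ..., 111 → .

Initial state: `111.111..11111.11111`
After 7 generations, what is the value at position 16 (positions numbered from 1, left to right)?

1.111.1111...111...1
111.111..11.11.11.11
1.111.11111111111111
111.111............1
1.111.11..........11
111.11111........111
1.111...11......11.1
position 16 holds .

.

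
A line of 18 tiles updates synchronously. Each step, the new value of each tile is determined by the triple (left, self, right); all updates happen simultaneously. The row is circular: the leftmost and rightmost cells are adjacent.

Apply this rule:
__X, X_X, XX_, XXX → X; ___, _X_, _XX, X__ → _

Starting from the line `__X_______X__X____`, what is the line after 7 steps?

step 1: _X_______X__X_____
step 2: X_______X__X______
step 3: _______X__X______X
step 4: ______X__X______X_
step 5: _____X__X______X__
step 6: ____X__X______X___
step 7: ___X__X______X____

___X__X______X____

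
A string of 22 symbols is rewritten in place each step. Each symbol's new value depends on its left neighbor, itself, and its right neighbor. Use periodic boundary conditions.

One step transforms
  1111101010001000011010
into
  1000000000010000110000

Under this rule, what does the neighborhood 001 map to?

At position 11 the neighborhood is 001; the next row has 1 there.

1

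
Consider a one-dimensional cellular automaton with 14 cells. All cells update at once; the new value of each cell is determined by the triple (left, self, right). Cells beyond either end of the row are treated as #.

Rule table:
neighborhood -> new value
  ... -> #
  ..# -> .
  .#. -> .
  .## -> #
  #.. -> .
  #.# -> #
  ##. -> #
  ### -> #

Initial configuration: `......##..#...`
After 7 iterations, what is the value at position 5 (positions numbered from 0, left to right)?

.####.##....#.
########.##..#
###########..#
###########..#  (fixed point — unchanged through iteration 7)
position 5 holds #

#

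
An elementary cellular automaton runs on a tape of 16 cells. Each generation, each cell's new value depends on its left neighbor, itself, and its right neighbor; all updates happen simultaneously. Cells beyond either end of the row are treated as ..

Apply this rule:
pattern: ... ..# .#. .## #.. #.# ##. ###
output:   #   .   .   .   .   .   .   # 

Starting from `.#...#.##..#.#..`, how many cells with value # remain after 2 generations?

11

generation 1: ...#...........#
generation 2: ##...#########..
count of #: 11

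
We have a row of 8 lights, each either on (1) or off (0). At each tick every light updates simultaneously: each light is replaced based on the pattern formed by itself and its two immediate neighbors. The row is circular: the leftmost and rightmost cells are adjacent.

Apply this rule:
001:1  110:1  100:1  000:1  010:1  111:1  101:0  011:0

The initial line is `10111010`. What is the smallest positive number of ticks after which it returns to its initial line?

8

tick 1: 10011010
tick 2: 11101010
tick 3: 01101010
tick 4: 10101011
tick 5: 10101001
tick 6: 10101110
tick 7: 10100110
tick 8: 10111010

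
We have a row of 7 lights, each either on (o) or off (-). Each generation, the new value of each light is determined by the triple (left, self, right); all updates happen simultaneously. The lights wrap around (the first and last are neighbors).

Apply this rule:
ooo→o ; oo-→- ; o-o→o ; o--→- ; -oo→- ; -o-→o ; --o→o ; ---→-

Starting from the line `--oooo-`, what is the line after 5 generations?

o---o-o

-o-oo--
ooo----
-o----o
oo---oo
o---o-o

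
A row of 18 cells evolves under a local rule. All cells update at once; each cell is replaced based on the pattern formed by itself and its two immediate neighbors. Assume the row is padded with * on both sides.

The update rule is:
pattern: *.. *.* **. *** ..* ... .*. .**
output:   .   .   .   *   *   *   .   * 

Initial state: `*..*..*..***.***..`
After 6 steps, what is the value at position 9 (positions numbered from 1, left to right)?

step 1: ..*..*..***..**..*
step 2: .*..*..***..**..**
step 3: ...*..***..**..***
step 4: .**..***..**..****
step 5: .*..***..**..*****
step 6: ...***..**..******
position 9 holds *

*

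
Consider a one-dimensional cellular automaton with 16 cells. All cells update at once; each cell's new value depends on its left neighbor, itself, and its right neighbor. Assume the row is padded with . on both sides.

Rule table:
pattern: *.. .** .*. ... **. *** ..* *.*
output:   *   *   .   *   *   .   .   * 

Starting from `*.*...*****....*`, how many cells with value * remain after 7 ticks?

tick 1: .*.**.*...****..
tick 2: ..****.**.*..***
tick 3: *.*..*****.*.*.*
tick 4: .*.*.*...**.*.*.
tick 5: ..*.*.**.***.*.*
tick 6: *..*.*****.**.*.
tick 7: .*..**...*****.*
count of *: 9

9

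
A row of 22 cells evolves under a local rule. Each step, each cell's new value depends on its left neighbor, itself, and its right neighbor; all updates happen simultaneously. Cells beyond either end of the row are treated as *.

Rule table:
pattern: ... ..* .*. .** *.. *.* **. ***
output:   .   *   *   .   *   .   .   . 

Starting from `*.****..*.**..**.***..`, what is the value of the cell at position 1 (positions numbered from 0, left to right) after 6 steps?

.

......***...**......**
*....*...*.*..*....*..
.*..***.**.*****..****
.***............**....
....*..........*..*..*
*..***........*******.
position 1 holds .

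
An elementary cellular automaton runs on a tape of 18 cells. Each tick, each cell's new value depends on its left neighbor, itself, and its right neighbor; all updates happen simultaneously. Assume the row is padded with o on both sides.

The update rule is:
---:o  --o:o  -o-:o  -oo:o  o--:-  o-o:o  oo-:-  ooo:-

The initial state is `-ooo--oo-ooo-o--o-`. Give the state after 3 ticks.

oo---oo-oo--oo-ooo
---ooo-oo--oo-oo--
-ooo--oo--oo-oo--o

-ooo--oo--oo-oo--o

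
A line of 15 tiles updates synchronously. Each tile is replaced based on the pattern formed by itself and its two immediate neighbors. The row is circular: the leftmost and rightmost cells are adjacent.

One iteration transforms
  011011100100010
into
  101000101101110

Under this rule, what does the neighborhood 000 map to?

At position 11 the neighborhood is 000; the next row has 1 there.

1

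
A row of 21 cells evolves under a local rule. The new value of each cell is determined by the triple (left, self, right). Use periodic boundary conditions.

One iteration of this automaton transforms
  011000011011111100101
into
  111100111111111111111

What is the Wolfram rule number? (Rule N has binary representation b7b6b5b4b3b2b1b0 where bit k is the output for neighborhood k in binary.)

position 11: 111 → 1  (bit 7 = 1)
position 2: 110 → 1  (bit 6 = 1)
position 0: 101 → 1  (bit 5 = 1)
position 3: 100 → 1  (bit 4 = 1)
position 1: 011 → 1  (bit 3 = 1)
position 18: 010 → 1  (bit 2 = 1)
position 6: 001 → 1  (bit 1 = 1)
position 4: 000 → 0  (bit 0 = 0)
bits b7..b0 = 11111110 = 254

254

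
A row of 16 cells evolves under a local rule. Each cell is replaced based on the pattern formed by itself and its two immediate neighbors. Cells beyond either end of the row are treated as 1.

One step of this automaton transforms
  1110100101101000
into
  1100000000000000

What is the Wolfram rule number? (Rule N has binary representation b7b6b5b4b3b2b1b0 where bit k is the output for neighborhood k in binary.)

128

position 0: 111 → 1  (bit 7 = 1)
position 2: 110 → 0  (bit 6 = 0)
position 3: 101 → 0  (bit 5 = 0)
position 5: 100 → 0  (bit 4 = 0)
position 9: 011 → 0  (bit 3 = 0)
position 4: 010 → 0  (bit 2 = 0)
position 6: 001 → 0  (bit 1 = 0)
position 14: 000 → 0  (bit 0 = 0)
bits b7..b0 = 10000000 = 128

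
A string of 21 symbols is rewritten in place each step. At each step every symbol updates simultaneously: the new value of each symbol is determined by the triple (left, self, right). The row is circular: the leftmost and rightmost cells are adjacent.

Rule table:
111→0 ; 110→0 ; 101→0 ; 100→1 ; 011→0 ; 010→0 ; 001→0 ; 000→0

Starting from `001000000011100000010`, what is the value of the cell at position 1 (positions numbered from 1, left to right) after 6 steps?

0

step 1: 000100000000010000001
step 2: 100010000000001000000
step 3: 010001000000000100000
step 4: 001000100000000010000
step 5: 000100010000000001000
step 6: 000010001000000000100
position 1 holds 0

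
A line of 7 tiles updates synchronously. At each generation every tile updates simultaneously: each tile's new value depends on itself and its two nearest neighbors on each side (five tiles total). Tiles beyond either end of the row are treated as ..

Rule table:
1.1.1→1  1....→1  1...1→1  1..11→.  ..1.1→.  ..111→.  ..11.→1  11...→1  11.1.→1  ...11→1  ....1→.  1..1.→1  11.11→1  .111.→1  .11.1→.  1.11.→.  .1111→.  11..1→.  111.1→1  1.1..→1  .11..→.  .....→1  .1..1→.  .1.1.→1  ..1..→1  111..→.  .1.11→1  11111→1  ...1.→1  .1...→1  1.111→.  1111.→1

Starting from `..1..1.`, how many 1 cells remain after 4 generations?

generation 1: .11.111
generation 2: 11.1.1.
generation 3: 1.11111
generation 4: .1..11.
count of 1: 3

3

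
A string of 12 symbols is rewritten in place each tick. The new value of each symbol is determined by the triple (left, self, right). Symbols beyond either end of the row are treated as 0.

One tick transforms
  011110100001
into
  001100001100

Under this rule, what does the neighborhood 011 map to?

0

At position 1 the neighborhood is 011; the next row has 0 there.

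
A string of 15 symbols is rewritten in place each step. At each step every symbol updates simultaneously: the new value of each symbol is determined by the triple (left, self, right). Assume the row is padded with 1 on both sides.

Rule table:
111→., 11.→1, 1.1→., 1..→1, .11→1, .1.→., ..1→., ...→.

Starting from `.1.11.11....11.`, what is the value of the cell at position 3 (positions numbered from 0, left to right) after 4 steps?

...11.111...11.
1..11.1.11..11.
11.11...111.11.
.1.111..1.1.11.
position 3 holds 1

1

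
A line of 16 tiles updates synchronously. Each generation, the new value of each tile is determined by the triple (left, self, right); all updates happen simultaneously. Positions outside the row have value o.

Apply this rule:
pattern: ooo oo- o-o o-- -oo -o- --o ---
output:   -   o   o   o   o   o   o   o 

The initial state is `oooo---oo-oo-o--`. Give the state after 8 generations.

oooo------------

generation 1: ---ooooooooooooo
generation 2: oooo------------
generation 3: ---ooooooooooooo  (repeats generation 1; period 2)
generation 8: oooo------------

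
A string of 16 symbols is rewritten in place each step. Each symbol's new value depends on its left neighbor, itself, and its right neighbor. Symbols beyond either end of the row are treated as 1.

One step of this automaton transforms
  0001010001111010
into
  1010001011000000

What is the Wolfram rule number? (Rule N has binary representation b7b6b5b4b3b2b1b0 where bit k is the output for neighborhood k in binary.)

26

position 10: 111 → 0  (bit 7 = 0)
position 12: 110 → 0  (bit 6 = 0)
position 4: 101 → 0  (bit 5 = 0)
position 0: 100 → 1  (bit 4 = 1)
position 9: 011 → 1  (bit 3 = 1)
position 3: 010 → 0  (bit 2 = 0)
position 2: 001 → 1  (bit 1 = 1)
position 1: 000 → 0  (bit 0 = 0)
bits b7..b0 = 00011010 = 26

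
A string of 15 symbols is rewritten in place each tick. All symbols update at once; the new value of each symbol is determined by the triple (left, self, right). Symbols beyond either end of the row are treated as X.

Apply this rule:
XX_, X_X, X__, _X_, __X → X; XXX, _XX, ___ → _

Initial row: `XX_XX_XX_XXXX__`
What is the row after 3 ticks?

_XX_XX_XX___XXX
X_XX_XX_XX_X___
XX_XX_XX_XXXX_X

XX_XX_XX_XXXX_X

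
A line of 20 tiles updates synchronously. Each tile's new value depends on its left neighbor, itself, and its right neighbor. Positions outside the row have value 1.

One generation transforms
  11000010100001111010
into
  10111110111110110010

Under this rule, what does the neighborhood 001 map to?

1

At position 5 the neighborhood is 001; the next row has 1 there.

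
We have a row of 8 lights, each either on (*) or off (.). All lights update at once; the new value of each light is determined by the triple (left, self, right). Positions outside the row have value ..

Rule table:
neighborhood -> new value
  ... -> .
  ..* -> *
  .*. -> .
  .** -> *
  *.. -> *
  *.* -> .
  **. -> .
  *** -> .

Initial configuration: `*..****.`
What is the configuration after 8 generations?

.***...*
**..*.*.
*.**...*
..*.*.*.
.*.....*
*.*...*.
...*.*.*
..*.....

..*.....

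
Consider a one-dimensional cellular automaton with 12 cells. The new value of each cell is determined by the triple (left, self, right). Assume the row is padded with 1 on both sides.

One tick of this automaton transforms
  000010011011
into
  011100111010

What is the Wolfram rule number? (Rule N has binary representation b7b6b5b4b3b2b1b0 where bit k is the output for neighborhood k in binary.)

75

position 11: 111 → 0  (bit 7 = 0)
position 8: 110 → 1  (bit 6 = 1)
position 9: 101 → 0  (bit 5 = 0)
position 0: 100 → 0  (bit 4 = 0)
position 7: 011 → 1  (bit 3 = 1)
position 4: 010 → 0  (bit 2 = 0)
position 3: 001 → 1  (bit 1 = 1)
position 1: 000 → 1  (bit 0 = 1)
bits b7..b0 = 01001011 = 75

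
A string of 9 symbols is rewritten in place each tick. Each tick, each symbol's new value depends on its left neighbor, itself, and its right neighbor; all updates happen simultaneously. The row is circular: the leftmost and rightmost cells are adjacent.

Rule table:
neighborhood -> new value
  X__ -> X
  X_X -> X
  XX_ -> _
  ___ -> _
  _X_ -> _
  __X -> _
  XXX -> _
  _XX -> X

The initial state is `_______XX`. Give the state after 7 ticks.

X______X_
_X______X
X_X______
_X_X_____
__X_X____
___X_X___
____X_X__

____X_X__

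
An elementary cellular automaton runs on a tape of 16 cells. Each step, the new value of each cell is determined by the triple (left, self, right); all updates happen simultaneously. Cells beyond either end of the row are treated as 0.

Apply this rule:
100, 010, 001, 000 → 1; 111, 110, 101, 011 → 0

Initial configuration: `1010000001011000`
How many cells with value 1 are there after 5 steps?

13

1011111111000111
1000000000111000
1111111111000111
0000000000111000
1111111111000111
count of 1: 13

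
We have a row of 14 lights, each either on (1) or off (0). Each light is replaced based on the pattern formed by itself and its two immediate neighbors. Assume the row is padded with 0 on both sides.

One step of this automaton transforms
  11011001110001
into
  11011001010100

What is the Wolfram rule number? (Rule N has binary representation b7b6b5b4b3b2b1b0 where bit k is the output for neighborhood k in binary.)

73

position 8: 111 → 0  (bit 7 = 0)
position 1: 110 → 1  (bit 6 = 1)
position 2: 101 → 0  (bit 5 = 0)
position 5: 100 → 0  (bit 4 = 0)
position 0: 011 → 1  (bit 3 = 1)
position 13: 010 → 0  (bit 2 = 0)
position 6: 001 → 0  (bit 1 = 0)
position 11: 000 → 1  (bit 0 = 1)
bits b7..b0 = 01001001 = 73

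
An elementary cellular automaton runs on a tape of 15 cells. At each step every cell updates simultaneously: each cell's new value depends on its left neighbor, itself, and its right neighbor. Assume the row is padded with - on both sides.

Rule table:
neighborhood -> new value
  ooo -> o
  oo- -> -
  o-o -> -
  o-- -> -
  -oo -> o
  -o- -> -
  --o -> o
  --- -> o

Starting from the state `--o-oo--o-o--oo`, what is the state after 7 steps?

step 1: oo--o--o----oo-
step 2: o--o--o--oooo--
step 3: --o--o--oooo--o
step 4: oo--o--oooo--o-
step 5: o--o--oooo--o--
step 6: --o--oooo--o--o
step 7: oo--oooo--o--o-

oo--oooo--o--o-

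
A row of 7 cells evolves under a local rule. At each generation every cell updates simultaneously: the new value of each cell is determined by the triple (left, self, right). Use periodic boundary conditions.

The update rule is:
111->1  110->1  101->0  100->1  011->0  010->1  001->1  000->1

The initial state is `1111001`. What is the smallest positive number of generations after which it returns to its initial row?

14

1111110
0111110
1011111
1001111
1110111
1110011
1111101
1111100
0111111
0011111
1101111
1100111
1111011
1111001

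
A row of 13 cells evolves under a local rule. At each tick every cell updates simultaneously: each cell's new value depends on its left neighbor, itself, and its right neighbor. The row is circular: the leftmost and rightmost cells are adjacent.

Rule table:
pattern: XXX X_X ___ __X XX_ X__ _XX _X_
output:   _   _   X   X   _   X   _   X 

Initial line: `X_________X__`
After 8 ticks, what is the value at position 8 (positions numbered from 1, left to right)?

XXXXXXXXXXXXX
_____________
XXXXXXXXXXXXX  (repeats tick 1; period 2)
tick 8: _____________
position 8 holds _

_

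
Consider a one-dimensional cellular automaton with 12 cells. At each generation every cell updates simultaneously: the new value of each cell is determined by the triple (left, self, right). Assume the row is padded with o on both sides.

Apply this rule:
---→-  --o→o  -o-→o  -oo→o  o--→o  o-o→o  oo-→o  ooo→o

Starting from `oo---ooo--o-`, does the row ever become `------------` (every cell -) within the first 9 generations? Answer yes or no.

no

ooo-oooooooo
oooooooooooo
oooooooooooo  (fixed point — unchanged through generation 9)
generation 9 is oooooooooooo, still not uniform -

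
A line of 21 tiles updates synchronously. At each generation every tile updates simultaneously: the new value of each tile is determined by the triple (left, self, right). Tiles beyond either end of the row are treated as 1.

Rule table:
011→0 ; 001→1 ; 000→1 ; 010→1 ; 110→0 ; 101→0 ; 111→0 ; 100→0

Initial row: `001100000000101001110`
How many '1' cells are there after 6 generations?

8

010001111111101010000
010110000000001010111
010000111111111010000
010111000000000010111
010000011111111110000
010111100000000000111
count of 1: 8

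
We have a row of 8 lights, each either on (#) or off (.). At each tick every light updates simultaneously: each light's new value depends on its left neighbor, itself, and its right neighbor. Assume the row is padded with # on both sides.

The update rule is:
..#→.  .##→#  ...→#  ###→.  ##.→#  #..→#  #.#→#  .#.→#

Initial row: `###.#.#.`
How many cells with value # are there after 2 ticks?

..######
#.#.....
count of #: 2

2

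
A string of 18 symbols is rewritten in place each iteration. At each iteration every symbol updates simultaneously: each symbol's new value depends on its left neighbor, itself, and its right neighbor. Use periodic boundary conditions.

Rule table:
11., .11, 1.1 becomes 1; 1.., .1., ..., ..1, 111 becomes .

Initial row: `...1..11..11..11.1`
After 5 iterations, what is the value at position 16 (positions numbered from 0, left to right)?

iteration 1: ......11..11..111.
iteration 2: ......11..11..1.1.
iteration 3: ......11..11...1..
iteration 4: ......11..11......
iteration 5: ......11..11......
position 16 holds .

.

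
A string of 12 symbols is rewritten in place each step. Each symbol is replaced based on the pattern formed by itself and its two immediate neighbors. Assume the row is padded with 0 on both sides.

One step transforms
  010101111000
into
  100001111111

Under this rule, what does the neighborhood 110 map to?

1

At position 8 the neighborhood is 110; the next row has 1 there.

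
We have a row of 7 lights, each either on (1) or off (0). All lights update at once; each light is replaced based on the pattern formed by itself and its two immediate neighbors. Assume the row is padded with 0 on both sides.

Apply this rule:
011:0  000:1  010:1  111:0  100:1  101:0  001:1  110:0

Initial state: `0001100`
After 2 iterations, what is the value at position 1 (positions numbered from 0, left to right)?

iteration 1: 1110011
iteration 2: 0001100
position 1 holds 0

0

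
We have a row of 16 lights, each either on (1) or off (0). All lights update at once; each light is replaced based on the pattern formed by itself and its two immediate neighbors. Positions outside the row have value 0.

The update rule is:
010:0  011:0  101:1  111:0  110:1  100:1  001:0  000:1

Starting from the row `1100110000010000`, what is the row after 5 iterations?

0011110011110001

iteration 1: 0110011111001111
iteration 2: 0011000001100001
iteration 3: 1001111100111100
iteration 4: 0100000110000111
iteration 5: 0011110011110001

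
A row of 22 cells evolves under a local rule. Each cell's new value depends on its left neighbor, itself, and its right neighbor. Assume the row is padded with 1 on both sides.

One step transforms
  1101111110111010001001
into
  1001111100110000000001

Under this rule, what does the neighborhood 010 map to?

0

At position 14 the neighborhood is 010; the next row has 0 there.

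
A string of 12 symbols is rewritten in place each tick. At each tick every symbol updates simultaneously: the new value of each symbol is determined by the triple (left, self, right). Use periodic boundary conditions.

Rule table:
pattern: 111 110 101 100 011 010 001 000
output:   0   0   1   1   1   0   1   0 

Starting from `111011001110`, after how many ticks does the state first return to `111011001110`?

24

tick 1: 100110111001
tick 2: 011101100111
tick 3: 110011011100
tick 4: 101110110011
tick 5: 011001101110
tick 6: 110111011001
tick 7: 001100110111
tick 8: 111011101100
tick 9: 100110011011
tick 10: 011101110110
tick 11: 110011001101
tick 12: 001110111011
tick 13: 111001100110
tick 14: 100111011101
tick 15: 011100110011
tick 16: 110011101110
tick 17: 101110011001
tick 18: 011001110111
tick 19: 110111001100
tick 20: 101100111011
tick 21: 011011100110
tick 22: 110110011101
tick 23: 001101110011
tick 24: 111011001110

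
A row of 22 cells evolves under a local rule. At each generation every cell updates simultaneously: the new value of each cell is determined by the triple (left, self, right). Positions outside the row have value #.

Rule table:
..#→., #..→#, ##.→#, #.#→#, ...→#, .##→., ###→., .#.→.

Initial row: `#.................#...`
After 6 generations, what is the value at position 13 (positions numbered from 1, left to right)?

#################..##.
................##..##
###############..##...
..............##..###.
#############..##...##
............##..###...
position 13 holds #

#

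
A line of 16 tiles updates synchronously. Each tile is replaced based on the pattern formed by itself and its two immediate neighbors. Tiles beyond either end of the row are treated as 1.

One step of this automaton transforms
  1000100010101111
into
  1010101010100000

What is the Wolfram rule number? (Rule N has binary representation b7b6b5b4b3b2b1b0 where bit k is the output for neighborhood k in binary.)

position 13: 111 → 0  (bit 7 = 0)
position 0: 110 → 1  (bit 6 = 1)
position 9: 101 → 0  (bit 5 = 0)
position 1: 100 → 0  (bit 4 = 0)
position 12: 011 → 0  (bit 3 = 0)
position 4: 010 → 1  (bit 2 = 1)
position 3: 001 → 0  (bit 1 = 0)
position 2: 000 → 1  (bit 0 = 1)
bits b7..b0 = 01000101 = 69

69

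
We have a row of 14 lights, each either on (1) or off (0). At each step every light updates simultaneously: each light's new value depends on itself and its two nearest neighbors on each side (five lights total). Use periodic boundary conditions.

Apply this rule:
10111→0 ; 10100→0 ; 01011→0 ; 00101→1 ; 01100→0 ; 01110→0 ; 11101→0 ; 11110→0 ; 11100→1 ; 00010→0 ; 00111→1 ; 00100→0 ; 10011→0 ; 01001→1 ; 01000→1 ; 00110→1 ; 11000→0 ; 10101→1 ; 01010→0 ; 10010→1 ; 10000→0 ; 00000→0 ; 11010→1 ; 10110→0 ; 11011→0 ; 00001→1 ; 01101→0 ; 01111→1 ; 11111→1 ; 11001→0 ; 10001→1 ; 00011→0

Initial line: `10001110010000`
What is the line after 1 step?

01101010101010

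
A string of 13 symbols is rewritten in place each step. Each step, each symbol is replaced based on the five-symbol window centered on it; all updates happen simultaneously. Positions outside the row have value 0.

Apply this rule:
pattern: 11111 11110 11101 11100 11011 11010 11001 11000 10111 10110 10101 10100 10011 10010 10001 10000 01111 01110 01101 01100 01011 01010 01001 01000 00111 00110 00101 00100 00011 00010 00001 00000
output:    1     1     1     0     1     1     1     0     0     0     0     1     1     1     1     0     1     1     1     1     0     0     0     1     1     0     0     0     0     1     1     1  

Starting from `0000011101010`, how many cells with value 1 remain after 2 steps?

10

1111011110011
1111101101101
count of 1: 10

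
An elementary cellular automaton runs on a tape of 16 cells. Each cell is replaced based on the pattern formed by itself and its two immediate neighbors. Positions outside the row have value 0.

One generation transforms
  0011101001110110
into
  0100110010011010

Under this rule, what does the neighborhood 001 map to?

At position 1 the neighborhood is 001; the next row has 1 there.

1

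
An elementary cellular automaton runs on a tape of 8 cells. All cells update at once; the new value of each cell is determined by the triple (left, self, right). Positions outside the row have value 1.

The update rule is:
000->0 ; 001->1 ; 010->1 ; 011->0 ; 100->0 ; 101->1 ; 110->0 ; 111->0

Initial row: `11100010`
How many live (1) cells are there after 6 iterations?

2

00000111
00001000
00011001
00100010
01100111
10001000
count of 1: 2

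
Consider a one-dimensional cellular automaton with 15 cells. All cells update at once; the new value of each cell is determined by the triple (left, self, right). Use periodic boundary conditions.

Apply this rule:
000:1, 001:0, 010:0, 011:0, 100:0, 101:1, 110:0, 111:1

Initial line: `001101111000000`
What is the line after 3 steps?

100010110011111
001001000001111
000000011100110

000000011100110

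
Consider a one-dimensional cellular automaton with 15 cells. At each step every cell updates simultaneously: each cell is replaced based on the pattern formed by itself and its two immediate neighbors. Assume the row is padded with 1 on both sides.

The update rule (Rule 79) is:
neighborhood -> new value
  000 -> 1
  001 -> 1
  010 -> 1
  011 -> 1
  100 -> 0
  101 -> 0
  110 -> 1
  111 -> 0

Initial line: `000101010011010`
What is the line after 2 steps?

010101010101010

step 1: 011101010111010
step 2: 010101010101010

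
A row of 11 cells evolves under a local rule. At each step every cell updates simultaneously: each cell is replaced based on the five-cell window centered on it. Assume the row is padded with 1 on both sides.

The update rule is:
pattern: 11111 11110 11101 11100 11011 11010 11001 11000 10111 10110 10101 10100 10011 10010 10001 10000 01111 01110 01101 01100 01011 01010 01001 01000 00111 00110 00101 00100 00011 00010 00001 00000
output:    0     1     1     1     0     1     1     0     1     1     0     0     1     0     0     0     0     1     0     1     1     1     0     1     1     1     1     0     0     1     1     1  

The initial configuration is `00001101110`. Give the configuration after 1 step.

00101001110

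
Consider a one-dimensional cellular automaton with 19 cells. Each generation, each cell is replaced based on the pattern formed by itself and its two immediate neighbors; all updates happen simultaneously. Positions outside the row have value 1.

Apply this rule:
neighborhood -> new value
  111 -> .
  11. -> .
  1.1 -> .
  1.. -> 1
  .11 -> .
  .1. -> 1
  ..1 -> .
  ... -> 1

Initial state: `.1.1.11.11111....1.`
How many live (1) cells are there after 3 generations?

6

generation 1: .1.1.........111.1.
generation 2: .1.111111111.....1.
generation 3: .1..........1111.1.
count of 1: 6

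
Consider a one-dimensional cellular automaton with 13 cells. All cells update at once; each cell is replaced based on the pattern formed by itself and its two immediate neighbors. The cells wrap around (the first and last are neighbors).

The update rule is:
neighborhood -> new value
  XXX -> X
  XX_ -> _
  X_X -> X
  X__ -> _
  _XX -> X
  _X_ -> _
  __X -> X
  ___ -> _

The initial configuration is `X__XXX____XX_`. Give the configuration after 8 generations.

__XX_X__XXX__

generation 1: __XXX____XX_X
generation 2: _XXX____XX_X_
generation 3: XXX____XX_X__
generation 4: XX____XX_X__X
generation 5: X____XX_X__XX
generation 6: ____XX_X__XXX
generation 7: ___XX_X__XXX_
generation 8: __XX_X__XXX__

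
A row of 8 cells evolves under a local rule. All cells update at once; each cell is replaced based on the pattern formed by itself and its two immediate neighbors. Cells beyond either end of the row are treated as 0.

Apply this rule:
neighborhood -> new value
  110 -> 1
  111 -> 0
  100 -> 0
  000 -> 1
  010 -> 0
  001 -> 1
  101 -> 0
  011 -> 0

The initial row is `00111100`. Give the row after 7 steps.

11000101
01011000
10001011
00110001
11010110
01000010
10011100

10011100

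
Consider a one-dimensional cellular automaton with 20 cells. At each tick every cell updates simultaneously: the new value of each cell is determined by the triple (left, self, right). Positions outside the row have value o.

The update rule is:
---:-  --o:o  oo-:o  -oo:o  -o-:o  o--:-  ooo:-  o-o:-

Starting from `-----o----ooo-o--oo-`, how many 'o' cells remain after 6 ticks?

tick 1: ----oo---oo-o-o-ooo-
tick 2: ---ooo--ooo-o-o-o-o-
tick 3: --oo-o-oo-o-o-o-o-o-
tick 4: -ooo-o-oo-o-o-o-o-o-
tick 5: -o-o-o-oo-o-o-o-o-o-
tick 6: -o-o-o-oo-o-o-o-o-o-
count of o: 10

10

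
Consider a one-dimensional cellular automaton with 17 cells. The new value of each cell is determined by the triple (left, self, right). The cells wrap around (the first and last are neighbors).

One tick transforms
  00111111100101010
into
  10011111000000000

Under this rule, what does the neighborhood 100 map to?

0

At position 9 the neighborhood is 100; the next row has 0 there.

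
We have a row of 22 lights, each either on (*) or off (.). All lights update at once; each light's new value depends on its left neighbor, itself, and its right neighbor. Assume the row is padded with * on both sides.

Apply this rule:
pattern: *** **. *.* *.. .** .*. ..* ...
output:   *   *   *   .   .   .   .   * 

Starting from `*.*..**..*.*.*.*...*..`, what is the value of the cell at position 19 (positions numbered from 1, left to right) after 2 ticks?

.

**....*...*.*.*..*....
**.**...*..*.*.....**.
position 19 holds .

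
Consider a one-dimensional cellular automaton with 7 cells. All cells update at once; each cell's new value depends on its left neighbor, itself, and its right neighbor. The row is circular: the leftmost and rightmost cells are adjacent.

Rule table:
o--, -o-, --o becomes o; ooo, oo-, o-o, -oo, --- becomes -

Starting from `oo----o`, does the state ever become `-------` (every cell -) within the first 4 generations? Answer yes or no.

generation 1: --o--o-
generation 2: -oooooo
generation 3: -------
all cells are - at generation 3

yes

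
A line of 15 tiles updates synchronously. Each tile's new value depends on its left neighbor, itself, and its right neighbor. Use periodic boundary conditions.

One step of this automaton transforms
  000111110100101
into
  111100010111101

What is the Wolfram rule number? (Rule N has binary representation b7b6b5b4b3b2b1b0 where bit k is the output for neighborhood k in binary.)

position 4: 111 → 0  (bit 7 = 0)
position 7: 110 → 1  (bit 6 = 1)
position 8: 101 → 0  (bit 5 = 0)
position 0: 100 → 1  (bit 4 = 1)
position 3: 011 → 1  (bit 3 = 1)
position 9: 010 → 1  (bit 2 = 1)
position 2: 001 → 1  (bit 1 = 1)
position 1: 000 → 1  (bit 0 = 1)
bits b7..b0 = 01011111 = 95

95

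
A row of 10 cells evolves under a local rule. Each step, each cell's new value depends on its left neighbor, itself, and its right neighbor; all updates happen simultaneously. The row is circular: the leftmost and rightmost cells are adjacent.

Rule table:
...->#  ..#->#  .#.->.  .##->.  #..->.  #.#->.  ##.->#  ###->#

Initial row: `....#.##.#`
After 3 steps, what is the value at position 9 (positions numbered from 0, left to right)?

.###...#..
#.##.##..#
#..#..#.#.
position 9 holds .

.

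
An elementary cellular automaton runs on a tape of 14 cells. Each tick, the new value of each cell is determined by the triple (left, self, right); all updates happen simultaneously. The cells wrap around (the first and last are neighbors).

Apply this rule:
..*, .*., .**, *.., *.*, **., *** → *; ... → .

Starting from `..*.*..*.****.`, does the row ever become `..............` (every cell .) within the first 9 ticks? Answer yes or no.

no

tick 1: .*************
tick 2: **************
tick 3: **************  (fixed point — unchanged through tick 9)
tick 9 is **************, still not uniform .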